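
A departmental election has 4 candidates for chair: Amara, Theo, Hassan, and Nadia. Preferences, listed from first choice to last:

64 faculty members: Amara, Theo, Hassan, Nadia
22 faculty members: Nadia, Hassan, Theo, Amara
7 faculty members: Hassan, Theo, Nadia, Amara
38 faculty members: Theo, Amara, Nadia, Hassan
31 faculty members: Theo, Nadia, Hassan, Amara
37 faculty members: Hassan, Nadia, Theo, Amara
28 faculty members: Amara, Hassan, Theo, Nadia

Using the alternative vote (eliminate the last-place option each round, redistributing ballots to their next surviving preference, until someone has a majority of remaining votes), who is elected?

Round 1: Amara 92, Theo 69, Hassan 44, Nadia 22. Eliminate Nadia.
Round 2: Amara 92, Theo 69, Hassan 66. Eliminate Hassan.
Round 3: Amara 92, Theo 135. Theo has a majority.

Theo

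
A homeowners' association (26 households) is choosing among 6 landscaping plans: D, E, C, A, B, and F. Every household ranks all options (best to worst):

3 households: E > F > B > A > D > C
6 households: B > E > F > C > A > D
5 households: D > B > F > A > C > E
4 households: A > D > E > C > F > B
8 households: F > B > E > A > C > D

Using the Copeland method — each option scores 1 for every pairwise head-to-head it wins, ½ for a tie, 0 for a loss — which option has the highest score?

F

D: loses to E, C, A, B, and F → score 0.
E: beats D, C, and A; ties F; loses to B → score 3.5.
C: beats D; loses to E, A, B, and F → score 1.
A: beats D and C; loses to E, B, and F → score 2.
B: beats D, E, C, and A; loses to F → score 4.
F: beats D, C, A, and B; ties E → score 4.5.
F has the best pairwise record.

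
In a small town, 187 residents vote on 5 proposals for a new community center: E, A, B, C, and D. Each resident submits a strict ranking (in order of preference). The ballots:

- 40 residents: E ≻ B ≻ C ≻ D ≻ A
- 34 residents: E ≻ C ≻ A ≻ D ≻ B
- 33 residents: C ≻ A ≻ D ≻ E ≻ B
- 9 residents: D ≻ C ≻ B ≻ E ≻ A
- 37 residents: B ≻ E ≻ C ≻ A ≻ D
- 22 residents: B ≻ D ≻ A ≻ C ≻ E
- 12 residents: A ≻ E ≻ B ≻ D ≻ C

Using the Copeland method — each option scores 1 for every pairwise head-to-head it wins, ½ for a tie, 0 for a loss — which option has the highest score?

E: beats A, B, C, and D → score 4.
A: beats D; loses to E, B, and C → score 1.
B: beats A, C, and D; loses to E → score 3.
C: beats A and D; loses to E and B → score 2.
D: loses to E, A, B, and C → score 0.
E has the best pairwise record.

E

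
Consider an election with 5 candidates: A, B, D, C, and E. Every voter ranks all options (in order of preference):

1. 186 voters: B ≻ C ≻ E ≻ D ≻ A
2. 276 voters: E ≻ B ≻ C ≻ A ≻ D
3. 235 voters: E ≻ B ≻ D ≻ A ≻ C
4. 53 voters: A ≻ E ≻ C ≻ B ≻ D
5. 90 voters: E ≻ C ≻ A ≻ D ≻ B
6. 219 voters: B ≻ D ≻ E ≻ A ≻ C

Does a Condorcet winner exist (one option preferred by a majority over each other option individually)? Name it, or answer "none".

E vs A: 1006–53 for E.
E vs B: 654–405 for E.
E vs D: 840–219 for E.
E vs C: 873–186 for E.
E beats every other option head-to-head.

E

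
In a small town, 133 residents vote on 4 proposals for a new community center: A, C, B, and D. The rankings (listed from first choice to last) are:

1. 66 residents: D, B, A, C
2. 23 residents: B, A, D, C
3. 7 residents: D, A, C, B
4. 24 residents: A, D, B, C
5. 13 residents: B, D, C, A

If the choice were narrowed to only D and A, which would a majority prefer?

D

Voters preferring D to A: 86; preferring A to D: 47.
D wins the head-to-head.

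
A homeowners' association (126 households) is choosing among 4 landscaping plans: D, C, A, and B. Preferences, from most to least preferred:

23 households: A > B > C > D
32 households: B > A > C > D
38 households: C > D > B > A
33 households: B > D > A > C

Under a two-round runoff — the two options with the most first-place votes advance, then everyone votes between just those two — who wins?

Round 1 first-place votes: D 0, C 38, A 23, B 65.
B and C advance.
Runoff: B is preferred to C by 88 voters; C by 38.
B wins the runoff.

B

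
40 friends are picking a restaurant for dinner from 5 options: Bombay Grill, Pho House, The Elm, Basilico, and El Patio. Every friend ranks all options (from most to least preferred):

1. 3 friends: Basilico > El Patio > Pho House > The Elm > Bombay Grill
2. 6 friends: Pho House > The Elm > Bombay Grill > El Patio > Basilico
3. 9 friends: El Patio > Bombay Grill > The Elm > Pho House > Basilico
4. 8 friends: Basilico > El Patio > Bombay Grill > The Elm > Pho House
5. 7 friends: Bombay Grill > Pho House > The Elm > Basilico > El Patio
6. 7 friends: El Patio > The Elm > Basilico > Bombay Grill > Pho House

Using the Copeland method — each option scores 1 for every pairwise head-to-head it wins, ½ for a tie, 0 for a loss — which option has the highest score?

Bombay Grill: beats Pho House, The Elm, and Basilico; loses to El Patio → score 3.
Pho House: beats Basilico; loses to Bombay Grill, The Elm, and El Patio → score 1.
The Elm: beats Pho House and Basilico; loses to Bombay Grill and El Patio → score 2.
Basilico: loses to Bombay Grill, Pho House, The Elm, and El Patio → score 0.
El Patio: beats Bombay Grill, Pho House, The Elm, and Basilico → score 4.
El Patio has the best pairwise record.

El Patio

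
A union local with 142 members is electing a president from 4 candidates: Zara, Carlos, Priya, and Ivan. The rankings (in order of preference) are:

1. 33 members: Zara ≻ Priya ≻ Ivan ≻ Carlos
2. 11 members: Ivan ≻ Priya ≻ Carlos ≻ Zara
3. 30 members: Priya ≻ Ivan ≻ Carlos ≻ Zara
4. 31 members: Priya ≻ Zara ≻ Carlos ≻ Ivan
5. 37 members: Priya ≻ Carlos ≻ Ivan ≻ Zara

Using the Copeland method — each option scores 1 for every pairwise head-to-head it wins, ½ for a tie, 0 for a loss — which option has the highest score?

Zara: loses to Carlos, Priya, and Ivan → score 0.
Carlos: beats Zara; loses to Priya and Ivan → score 1.
Priya: beats Zara, Carlos, and Ivan → score 3.
Ivan: beats Zara and Carlos; loses to Priya → score 2.
Priya has the best pairwise record.

Priya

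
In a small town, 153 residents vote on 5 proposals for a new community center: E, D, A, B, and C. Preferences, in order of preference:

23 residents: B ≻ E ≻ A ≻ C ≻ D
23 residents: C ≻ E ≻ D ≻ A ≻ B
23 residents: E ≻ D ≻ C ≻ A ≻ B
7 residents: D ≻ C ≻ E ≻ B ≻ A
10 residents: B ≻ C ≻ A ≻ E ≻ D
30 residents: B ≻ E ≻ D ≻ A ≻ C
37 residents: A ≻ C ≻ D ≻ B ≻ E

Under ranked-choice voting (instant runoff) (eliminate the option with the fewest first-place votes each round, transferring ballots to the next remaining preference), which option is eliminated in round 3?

A

Round 1: E 23, D 7, A 37, B 63, C 23. Eliminate D.
Round 2: E 23, A 37, B 63, C 30. Eliminate E.
Round 3: A 37, B 63, C 53. Eliminate A.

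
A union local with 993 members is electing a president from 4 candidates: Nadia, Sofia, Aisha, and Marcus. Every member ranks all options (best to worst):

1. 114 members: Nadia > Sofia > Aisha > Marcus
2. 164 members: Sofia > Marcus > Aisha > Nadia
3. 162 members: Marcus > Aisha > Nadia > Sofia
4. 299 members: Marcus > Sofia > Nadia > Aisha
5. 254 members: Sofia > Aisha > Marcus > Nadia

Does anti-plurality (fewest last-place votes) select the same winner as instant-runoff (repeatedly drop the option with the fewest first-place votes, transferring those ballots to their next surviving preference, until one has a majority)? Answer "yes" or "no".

Anti-plurality — last-place votes: Nadia 418, Sofia 162, Aisha 299, Marcus 114. Winner: Marcus.
Instant-runoff — R1 Nadia 114, Sofia 418, Aisha 0, Marcus 461 (Aisha out); R2 Nadia 114, Sofia 418, Marcus 461 (Nadia out); R3 Sofia 532, Marcus 461 (Sofia winner). Winner: Sofia.
The two methods disagree.

no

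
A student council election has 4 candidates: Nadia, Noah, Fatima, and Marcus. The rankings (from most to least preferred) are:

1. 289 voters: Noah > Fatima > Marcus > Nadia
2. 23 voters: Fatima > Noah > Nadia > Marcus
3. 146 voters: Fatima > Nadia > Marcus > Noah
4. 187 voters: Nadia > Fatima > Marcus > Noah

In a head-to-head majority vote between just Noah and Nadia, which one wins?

Nadia

Voters preferring Noah to Nadia: 312; preferring Nadia to Noah: 333.
Nadia wins the head-to-head.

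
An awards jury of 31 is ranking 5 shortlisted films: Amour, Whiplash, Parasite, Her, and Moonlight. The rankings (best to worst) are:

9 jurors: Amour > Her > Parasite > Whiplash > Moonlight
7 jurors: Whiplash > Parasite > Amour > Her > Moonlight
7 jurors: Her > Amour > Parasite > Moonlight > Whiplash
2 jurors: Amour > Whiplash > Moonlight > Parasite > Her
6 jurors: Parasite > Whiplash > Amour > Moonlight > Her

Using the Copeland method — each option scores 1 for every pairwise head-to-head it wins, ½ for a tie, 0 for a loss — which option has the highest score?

Amour

Amour: beats Whiplash, Parasite, Her, and Moonlight → score 4.
Whiplash: beats Moonlight; loses to Amour, Parasite, and Her → score 1.
Parasite: beats Whiplash and Moonlight; loses to Amour and Her → score 2.
Her: beats Whiplash, Parasite, and Moonlight; loses to Amour → score 3.
Moonlight: loses to Amour, Whiplash, Parasite, and Her → score 0.
Amour has the best pairwise record.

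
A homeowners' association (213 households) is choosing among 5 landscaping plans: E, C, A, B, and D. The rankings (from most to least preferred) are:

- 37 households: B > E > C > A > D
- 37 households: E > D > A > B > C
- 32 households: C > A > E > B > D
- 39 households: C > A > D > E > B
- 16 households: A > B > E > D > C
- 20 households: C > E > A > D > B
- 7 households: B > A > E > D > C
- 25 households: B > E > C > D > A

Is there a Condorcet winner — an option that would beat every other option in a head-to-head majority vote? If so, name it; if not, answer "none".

E

E vs C: 122–91 for E.
E vs A: 119–94 for E.
E vs B: 128–85 for E.
E vs D: 174–39 for E.
E beats every other option head-to-head.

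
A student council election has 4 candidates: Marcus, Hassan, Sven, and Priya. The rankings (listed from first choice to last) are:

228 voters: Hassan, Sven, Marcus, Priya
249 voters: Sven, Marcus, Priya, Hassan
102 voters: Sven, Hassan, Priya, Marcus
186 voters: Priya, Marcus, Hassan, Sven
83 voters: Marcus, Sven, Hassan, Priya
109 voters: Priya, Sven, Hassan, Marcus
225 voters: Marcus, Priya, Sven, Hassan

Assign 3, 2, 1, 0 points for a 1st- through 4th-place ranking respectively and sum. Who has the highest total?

Sven

Marcus: 228·1 + 249·2 + 102·0 + 186·2 + 83·3 + 109·0 + 225·3 = 2022
Hassan: 228·3 + 249·0 + 102·2 + 186·1 + 83·1 + 109·1 + 225·0 = 1266
Sven: 228·2 + 249·3 + 102·3 + 186·0 + 83·2 + 109·2 + 225·1 = 2118
Priya: 228·0 + 249·1 + 102·1 + 186·3 + 83·0 + 109·3 + 225·2 = 1686
Sven has the highest Borda score (2118).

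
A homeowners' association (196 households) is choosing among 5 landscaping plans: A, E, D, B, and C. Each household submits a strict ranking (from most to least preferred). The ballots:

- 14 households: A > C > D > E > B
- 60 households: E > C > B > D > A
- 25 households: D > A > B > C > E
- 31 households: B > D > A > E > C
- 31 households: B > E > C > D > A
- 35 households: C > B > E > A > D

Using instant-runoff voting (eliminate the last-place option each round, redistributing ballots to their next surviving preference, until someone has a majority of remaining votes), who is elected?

B

Round 1: A 14, E 60, D 25, B 62, C 35. Eliminate A.
Round 2: E 60, D 25, B 62, C 49. Eliminate D.
Round 3: E 60, B 87, C 49. Eliminate C.
Round 4: E 74, B 122. B has a majority.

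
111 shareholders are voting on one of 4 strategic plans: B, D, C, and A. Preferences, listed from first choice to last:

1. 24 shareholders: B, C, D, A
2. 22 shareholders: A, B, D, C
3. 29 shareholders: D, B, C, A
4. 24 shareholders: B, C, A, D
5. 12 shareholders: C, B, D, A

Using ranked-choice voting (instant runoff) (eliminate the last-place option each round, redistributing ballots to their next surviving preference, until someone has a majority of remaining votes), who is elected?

Round 1: B 48, D 29, C 12, A 22. Eliminate C.
Round 2: B 60, D 29, A 22. B has a majority.

B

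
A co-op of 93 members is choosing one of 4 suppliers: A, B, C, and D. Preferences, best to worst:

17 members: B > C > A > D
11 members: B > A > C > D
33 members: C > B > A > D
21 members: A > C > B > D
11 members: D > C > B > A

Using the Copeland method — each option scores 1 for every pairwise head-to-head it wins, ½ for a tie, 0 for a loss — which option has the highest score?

C

A: beats D; loses to B and C → score 1.
B: beats A and D; loses to C → score 2.
C: beats A, B, and D → score 3.
D: loses to A, B, and C → score 0.
C has the best pairwise record.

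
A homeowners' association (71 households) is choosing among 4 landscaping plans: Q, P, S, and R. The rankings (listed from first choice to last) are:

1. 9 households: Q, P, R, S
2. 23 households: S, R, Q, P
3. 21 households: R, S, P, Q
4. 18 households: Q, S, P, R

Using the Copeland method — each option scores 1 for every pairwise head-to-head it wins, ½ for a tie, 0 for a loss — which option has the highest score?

S

Q: beats P; loses to S and R → score 1.
P: loses to Q, S, and R → score 0.
S: beats Q, P, and R → score 3.
R: beats Q and P; loses to S → score 2.
S has the best pairwise record.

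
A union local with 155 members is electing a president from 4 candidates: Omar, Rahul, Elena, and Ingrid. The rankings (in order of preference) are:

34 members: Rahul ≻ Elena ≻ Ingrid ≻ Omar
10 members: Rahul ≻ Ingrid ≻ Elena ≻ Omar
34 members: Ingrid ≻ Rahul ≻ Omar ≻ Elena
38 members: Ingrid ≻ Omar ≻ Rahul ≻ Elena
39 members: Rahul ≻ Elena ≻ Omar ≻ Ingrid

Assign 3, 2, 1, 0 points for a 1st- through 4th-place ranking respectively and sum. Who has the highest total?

Rahul

Omar: 34·0 + 10·0 + 34·1 + 38·2 + 39·1 = 149
Rahul: 34·3 + 10·3 + 34·2 + 38·1 + 39·3 = 355
Elena: 34·2 + 10·1 + 34·0 + 38·0 + 39·2 = 156
Ingrid: 34·1 + 10·2 + 34·3 + 38·3 + 39·0 = 270
Rahul has the highest Borda score (355).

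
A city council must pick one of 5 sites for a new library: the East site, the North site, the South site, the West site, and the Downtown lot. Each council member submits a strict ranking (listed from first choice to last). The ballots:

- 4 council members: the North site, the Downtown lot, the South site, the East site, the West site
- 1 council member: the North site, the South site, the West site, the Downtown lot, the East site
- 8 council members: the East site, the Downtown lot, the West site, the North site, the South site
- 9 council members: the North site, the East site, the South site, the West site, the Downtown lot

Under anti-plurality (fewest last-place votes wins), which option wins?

Last-place votes: the East site 1, the North site 0, the South site 8, the West site 4, the Downtown lot 9.
the North site is ranked last by the fewest voters, so the North site wins.

the North site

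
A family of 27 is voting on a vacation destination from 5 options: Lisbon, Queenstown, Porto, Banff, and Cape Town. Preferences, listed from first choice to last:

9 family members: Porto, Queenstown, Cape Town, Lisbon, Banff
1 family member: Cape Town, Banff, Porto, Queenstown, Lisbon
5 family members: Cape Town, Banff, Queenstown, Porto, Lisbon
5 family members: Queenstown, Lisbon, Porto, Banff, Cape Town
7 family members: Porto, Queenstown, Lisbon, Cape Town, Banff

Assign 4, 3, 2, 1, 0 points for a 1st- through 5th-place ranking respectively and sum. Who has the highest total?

Lisbon: 9·1 + 1·0 + 5·0 + 5·3 + 7·2 = 38
Queenstown: 9·3 + 1·1 + 5·2 + 5·4 + 7·3 = 79
Porto: 9·4 + 1·2 + 5·1 + 5·2 + 7·4 = 81
Banff: 9·0 + 1·3 + 5·3 + 5·1 + 7·0 = 23
Cape Town: 9·2 + 1·4 + 5·4 + 5·0 + 7·1 = 49
Porto has the highest Borda score (81).

Porto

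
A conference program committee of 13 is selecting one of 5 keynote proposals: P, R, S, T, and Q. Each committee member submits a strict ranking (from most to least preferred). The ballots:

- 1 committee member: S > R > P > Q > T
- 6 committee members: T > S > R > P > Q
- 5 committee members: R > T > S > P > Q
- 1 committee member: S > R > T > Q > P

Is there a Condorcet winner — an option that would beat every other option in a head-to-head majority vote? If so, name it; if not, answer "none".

none

Checking pairwise contests:
R beats P 13–0.
S beats R 8–5.
T beats S 11–2.
R beats T 7–6.
P beats Q 12–1.
Every option loses at least one head-to-head, so there is no Condorcet winner.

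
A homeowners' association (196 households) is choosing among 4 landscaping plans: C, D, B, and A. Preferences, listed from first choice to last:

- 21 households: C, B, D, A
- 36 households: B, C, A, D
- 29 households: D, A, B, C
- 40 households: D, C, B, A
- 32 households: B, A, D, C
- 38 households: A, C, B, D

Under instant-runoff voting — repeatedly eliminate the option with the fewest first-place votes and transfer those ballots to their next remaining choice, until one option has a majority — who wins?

B

Round 1: C 21, D 69, B 68, A 38. Eliminate C.
Round 2: D 69, B 89, A 38. Eliminate A.
Round 3: D 69, B 127. B has a majority.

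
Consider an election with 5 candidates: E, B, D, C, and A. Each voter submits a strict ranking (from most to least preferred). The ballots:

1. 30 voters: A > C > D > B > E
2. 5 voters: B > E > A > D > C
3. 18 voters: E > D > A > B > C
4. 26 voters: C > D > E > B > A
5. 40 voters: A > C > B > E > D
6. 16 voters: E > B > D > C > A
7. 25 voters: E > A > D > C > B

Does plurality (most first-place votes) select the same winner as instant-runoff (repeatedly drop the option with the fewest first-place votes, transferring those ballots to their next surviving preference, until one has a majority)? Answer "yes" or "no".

no

Plurality — first-place votes: E 59, B 5, D 0, C 26, A 70. Winner: A.
Instant-runoff — R1 E 59, B 5, D 0, C 26, A 70 (D out); R2 E 59, B 5, C 26, A 70 (B out); R3 E 64, C 26, A 70 (C out); R4 E 90, A 70 (E winner). Winner: E.
The two methods disagree.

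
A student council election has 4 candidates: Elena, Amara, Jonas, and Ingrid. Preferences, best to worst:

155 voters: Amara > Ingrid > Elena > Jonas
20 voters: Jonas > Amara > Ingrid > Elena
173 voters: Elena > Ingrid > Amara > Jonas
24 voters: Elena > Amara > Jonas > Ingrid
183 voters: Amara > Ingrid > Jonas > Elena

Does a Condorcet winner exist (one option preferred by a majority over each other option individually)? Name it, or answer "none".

Amara

Amara vs Elena: 358–197 for Amara.
Amara vs Jonas: 535–20 for Amara.
Amara vs Ingrid: 382–173 for Amara.
Amara beats every other option head-to-head.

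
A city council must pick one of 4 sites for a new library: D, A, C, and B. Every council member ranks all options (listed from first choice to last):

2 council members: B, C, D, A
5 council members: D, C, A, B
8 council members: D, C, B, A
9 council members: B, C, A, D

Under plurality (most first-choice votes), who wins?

D

First-place votes: D 13, A 0, C 0, B 11.
D has the most first-place votes.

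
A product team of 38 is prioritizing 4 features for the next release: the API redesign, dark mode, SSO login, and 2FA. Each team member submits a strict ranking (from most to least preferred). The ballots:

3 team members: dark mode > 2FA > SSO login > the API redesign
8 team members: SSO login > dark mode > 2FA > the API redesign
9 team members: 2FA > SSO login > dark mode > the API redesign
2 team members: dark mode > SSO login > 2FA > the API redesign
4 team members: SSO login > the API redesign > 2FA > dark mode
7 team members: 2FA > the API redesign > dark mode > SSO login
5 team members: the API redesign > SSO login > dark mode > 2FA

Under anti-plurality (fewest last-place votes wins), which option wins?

dark mode

Last-place votes: the API redesign 22, dark mode 4, SSO login 7, 2FA 5.
dark mode is ranked last by the fewest voters, so dark mode wins.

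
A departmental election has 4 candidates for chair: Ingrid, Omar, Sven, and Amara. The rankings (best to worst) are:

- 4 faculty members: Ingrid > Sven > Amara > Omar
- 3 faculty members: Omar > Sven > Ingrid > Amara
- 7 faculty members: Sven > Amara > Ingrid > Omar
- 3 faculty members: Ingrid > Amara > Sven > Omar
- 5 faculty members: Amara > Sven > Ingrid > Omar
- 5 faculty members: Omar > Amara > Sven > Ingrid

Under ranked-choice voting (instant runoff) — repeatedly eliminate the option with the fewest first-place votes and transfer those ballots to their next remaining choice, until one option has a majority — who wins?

Sven

Round 1: Ingrid 7, Omar 8, Sven 7, Amara 5. Eliminate Amara.
Round 2: Ingrid 7, Omar 8, Sven 12. Eliminate Ingrid.
Round 3: Omar 8, Sven 19. Sven has a majority.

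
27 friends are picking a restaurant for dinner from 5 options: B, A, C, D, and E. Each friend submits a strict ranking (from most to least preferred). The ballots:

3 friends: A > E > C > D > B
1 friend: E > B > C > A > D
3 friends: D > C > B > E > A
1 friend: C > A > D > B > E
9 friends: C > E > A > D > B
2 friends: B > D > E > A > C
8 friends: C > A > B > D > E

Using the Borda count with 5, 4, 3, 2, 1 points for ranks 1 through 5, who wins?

C

B: 3·1 + 1·4 + 3·3 + 1·2 + 9·1 + 2·5 + 8·3 = 61
A: 3·5 + 1·2 + 3·1 + 1·4 + 9·3 + 2·2 + 8·4 = 87
C: 3·3 + 1·3 + 3·4 + 1·5 + 9·5 + 2·1 + 8·5 = 116
D: 3·2 + 1·1 + 3·5 + 1·3 + 9·2 + 2·4 + 8·2 = 67
E: 3·4 + 1·5 + 3·2 + 1·1 + 9·4 + 2·3 + 8·1 = 74
C has the highest Borda score (116).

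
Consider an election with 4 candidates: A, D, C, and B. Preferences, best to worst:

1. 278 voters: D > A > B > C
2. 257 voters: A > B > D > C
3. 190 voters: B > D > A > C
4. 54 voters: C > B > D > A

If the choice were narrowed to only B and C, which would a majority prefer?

B

Voters preferring B to C: 725; preferring C to B: 54.
B wins the head-to-head.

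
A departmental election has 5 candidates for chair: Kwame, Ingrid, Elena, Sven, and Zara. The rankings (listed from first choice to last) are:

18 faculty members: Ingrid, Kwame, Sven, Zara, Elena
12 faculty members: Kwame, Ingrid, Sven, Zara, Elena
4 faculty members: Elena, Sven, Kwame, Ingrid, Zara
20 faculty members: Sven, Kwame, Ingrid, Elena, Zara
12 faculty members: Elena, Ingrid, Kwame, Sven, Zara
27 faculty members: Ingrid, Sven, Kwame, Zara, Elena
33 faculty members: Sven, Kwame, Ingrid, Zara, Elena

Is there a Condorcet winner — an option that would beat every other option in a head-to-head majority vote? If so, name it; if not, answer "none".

none

Checking pairwise contests:
Sven beats Kwame 84–42.
Kwame beats Ingrid 69–57.
Kwame beats Elena 110–16.
Ingrid beats Sven 69–57.
Kwame beats Zara 126–0.
Every option loses at least one head-to-head, so there is no Condorcet winner.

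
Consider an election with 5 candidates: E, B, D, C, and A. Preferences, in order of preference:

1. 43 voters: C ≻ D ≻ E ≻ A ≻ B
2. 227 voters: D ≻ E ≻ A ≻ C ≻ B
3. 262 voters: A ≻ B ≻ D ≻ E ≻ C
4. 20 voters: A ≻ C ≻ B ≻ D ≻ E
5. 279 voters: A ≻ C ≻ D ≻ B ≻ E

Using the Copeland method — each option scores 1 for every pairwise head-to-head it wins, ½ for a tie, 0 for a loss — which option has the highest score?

E: beats C; loses to B, D, and A → score 1.
B: beats E; loses to D, C, and A → score 1.
D: beats E, B, and C; loses to A → score 3.
C: beats B; loses to E, D, and A → score 1.
A: beats E, B, D, and C → score 4.
A has the best pairwise record.

A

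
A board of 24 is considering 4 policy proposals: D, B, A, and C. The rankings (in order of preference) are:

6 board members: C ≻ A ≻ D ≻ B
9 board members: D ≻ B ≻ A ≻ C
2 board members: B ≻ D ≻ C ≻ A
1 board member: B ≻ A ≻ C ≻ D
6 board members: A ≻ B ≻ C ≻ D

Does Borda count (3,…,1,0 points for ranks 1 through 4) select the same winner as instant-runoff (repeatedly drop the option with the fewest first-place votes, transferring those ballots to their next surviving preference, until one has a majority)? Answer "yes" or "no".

Borda — scores: D 37, B 39, A 41, C 27. Winner: A.
Instant-runoff — R1 D 9, B 3, A 6, C 6 (B out); R2 D 11, A 7, C 6 (C out); R3 D 11, A 13 (A winner). Winner: A.
The two methods agree.

yes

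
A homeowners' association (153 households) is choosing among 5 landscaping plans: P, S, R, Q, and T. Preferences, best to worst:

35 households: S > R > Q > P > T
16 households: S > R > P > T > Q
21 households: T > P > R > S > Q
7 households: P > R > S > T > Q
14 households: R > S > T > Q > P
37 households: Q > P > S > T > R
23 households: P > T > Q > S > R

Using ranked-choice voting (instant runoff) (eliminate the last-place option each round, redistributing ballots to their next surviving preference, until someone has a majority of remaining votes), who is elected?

Round 1: P 30, S 51, R 14, Q 37, T 21. Eliminate R.
Round 2: P 30, S 65, Q 37, T 21. Eliminate T.
Round 3: P 51, S 65, Q 37. Eliminate Q.
Round 4: P 88, S 65. P has a majority.

P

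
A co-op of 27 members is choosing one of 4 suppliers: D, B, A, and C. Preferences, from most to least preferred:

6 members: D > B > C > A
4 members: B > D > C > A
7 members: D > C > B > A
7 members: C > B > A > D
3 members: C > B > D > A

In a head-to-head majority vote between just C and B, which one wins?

C

Voters preferring C to B: 17; preferring B to C: 10.
C wins the head-to-head.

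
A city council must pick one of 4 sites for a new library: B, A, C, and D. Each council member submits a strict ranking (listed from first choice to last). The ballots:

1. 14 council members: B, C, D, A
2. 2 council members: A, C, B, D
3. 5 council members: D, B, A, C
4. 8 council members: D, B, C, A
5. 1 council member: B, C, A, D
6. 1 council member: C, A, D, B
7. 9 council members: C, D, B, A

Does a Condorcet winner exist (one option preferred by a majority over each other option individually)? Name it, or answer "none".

none

Checking pairwise contests:
D beats B 23–17.
B beats A 37–3.
B beats C 28–12.
C beats D 27–13.
Every option loses at least one head-to-head, so there is no Condorcet winner.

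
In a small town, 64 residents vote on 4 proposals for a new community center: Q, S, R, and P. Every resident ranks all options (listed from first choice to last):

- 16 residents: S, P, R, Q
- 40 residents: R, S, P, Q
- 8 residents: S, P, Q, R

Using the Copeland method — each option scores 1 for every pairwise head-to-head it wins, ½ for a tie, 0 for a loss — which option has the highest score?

Q: loses to S, R, and P → score 0.
S: beats Q and P; loses to R → score 2.
R: beats Q, S, and P → score 3.
P: beats Q; loses to S and R → score 1.
R has the best pairwise record.

R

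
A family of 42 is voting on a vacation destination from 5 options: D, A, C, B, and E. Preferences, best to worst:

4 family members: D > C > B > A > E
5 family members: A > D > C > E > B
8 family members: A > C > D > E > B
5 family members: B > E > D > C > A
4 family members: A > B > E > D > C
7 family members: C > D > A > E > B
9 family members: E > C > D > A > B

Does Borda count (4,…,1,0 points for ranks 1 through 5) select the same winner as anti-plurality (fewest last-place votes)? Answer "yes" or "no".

no

Borda — scores: D 100, A 95, C 106, B 40, E 79. Winner: C.
Anti-plurality — last-place votes: D 0, A 5, C 4, B 29, E 4. Winner: D.
The two methods disagree.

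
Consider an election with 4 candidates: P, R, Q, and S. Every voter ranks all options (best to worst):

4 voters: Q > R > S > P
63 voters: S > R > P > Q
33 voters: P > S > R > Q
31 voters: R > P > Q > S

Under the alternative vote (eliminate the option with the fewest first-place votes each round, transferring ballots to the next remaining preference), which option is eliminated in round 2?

Round 1: P 33, R 31, Q 4, S 63. Eliminate Q.
Round 2: P 33, R 35, S 63. Eliminate P.

P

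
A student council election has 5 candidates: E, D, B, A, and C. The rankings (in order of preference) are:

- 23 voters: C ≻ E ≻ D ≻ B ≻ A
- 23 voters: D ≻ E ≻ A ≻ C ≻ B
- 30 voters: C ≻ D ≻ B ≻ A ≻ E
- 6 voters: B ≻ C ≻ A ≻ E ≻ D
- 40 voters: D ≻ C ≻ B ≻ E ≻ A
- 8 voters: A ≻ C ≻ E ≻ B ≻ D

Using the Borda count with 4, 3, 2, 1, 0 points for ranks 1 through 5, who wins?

C

E: 23·3 + 23·3 + 30·0 + 6·1 + 40·1 + 8·2 = 200
D: 23·2 + 23·4 + 30·3 + 6·0 + 40·4 + 8·0 = 388
B: 23·1 + 23·0 + 30·2 + 6·4 + 40·2 + 8·1 = 195
A: 23·0 + 23·2 + 30·1 + 6·2 + 40·0 + 8·4 = 120
C: 23·4 + 23·1 + 30·4 + 6·3 + 40·3 + 8·3 = 397
C has the highest Borda score (397).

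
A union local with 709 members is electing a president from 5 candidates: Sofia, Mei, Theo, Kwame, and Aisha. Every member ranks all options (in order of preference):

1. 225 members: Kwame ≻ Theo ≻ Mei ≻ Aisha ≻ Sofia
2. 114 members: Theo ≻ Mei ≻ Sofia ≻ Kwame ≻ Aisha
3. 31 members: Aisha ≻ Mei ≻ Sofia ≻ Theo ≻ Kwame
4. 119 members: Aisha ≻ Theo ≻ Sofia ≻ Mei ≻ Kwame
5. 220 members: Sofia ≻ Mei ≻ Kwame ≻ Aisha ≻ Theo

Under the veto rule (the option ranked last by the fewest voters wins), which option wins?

Mei

Last-place votes: Sofia 225, Mei 0, Theo 220, Kwame 150, Aisha 114.
Mei is ranked last by the fewest voters, so Mei wins.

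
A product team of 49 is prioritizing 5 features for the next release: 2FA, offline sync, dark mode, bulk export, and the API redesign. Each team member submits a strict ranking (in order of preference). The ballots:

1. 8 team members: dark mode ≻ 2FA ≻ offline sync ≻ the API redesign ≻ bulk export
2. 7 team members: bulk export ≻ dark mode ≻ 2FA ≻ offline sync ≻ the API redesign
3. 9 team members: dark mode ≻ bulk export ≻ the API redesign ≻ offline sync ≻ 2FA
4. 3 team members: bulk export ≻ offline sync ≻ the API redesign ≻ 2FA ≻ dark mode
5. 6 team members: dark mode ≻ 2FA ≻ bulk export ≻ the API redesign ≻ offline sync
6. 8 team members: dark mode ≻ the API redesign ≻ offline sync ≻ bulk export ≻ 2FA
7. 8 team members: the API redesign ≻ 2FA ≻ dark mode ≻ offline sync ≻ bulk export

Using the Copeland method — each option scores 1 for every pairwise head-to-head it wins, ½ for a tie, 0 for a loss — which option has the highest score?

2FA: beats offline sync; loses to dark mode, bulk export, and the API redesign → score 1.
offline sync: loses to 2FA, dark mode, bulk export, and the API redesign → score 0.
dark mode: beats 2FA, offline sync, bulk export, and the API redesign → score 4.
bulk export: beats 2FA, offline sync, and the API redesign; loses to dark mode → score 3.
the API redesign: beats 2FA and offline sync; loses to dark mode and bulk export → score 2.
dark mode has the best pairwise record.

dark mode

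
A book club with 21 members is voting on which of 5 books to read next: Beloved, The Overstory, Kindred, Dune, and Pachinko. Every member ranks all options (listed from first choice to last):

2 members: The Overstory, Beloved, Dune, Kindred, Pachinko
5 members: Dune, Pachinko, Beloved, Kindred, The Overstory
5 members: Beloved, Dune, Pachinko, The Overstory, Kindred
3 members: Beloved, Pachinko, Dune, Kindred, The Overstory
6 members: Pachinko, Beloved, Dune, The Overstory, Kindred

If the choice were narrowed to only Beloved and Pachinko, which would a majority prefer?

Voters preferring Beloved to Pachinko: 10; preferring Pachinko to Beloved: 11.
Pachinko wins the head-to-head.

Pachinko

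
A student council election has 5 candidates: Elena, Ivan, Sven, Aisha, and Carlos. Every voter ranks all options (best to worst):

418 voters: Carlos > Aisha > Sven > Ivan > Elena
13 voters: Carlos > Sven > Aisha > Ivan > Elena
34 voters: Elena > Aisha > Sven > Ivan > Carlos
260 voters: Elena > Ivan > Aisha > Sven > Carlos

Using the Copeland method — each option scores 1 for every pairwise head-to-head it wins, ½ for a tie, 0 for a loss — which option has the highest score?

Elena: loses to Ivan, Sven, Aisha, and Carlos → score 0.
Ivan: beats Elena; loses to Sven, Aisha, and Carlos → score 1.
Sven: beats Elena and Ivan; loses to Aisha and Carlos → score 2.
Aisha: beats Elena, Ivan, and Sven; loses to Carlos → score 3.
Carlos: beats Elena, Ivan, Sven, and Aisha → score 4.
Carlos has the best pairwise record.

Carlos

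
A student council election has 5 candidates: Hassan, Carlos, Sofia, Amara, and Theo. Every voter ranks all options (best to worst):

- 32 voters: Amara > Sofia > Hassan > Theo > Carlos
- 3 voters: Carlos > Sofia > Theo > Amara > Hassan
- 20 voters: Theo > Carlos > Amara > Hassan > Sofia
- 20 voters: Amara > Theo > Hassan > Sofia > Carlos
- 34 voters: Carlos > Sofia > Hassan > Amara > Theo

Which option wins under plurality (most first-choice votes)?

First-place votes: Hassan 0, Carlos 37, Sofia 0, Amara 52, Theo 20.
Amara has the most first-place votes.

Amara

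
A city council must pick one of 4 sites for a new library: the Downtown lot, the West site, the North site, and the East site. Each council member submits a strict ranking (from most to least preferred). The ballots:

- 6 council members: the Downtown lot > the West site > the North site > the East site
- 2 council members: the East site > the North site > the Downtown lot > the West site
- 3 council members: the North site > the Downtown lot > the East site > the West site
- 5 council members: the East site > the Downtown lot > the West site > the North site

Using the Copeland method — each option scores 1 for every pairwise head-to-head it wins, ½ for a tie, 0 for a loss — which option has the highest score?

the Downtown lot

the Downtown lot: beats the West site, the North site, and the East site → score 3.
the West site: beats the North site; loses to the Downtown lot and the East site → score 1.
the North site: beats the East site; loses to the Downtown lot and the West site → score 1.
the East site: beats the West site; loses to the Downtown lot and the North site → score 1.
the Downtown lot has the best pairwise record.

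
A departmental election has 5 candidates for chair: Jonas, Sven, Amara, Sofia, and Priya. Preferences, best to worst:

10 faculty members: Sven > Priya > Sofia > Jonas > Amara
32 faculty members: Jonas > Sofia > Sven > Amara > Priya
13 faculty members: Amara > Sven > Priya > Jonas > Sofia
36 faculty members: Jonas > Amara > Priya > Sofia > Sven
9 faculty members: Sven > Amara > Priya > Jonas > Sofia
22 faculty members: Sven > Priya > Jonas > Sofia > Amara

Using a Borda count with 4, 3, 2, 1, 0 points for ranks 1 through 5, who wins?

Jonas

Jonas: 10·1 + 32·4 + 13·1 + 36·4 + 9·1 + 22·2 = 348
Sven: 10·4 + 32·2 + 13·3 + 36·0 + 9·4 + 22·4 = 267
Amara: 10·0 + 32·1 + 13·4 + 36·3 + 9·3 + 22·0 = 219
Sofia: 10·2 + 32·3 + 13·0 + 36·1 + 9·0 + 22·1 = 174
Priya: 10·3 + 32·0 + 13·2 + 36·2 + 9·2 + 22·3 = 212
Jonas has the highest Borda score (348).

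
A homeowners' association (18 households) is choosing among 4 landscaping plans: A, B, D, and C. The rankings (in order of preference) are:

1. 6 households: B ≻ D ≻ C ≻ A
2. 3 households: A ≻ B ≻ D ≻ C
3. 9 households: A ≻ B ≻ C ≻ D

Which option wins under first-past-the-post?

First-place votes: A 12, B 6, D 0, C 0.
A has the most first-place votes.

A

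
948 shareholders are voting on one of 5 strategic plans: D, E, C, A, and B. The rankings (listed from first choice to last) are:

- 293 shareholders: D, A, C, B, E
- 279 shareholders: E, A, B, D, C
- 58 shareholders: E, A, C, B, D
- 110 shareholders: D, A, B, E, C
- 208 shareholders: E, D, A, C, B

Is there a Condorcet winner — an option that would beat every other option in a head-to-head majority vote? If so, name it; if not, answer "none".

E vs D: 545–403 for E.
E vs C: 655–293 for E.
E vs A: 545–403 for E.
E vs B: 545–403 for E.
E beats every other option head-to-head.

E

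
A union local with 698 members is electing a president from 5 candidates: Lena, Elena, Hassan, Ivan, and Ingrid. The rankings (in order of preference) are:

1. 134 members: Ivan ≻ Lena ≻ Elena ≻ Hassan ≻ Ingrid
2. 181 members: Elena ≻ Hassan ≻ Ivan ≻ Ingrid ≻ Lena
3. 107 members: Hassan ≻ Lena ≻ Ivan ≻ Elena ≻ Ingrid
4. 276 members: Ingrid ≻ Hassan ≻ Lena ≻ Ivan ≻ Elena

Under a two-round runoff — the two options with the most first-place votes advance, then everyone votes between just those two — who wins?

Elena

Round 1 first-place votes: Lena 0, Elena 181, Hassan 107, Ivan 134, Ingrid 276.
Ingrid and Elena advance.
Runoff: Ingrid is preferred to Elena by 276 voters; Elena by 422.
Elena wins the runoff.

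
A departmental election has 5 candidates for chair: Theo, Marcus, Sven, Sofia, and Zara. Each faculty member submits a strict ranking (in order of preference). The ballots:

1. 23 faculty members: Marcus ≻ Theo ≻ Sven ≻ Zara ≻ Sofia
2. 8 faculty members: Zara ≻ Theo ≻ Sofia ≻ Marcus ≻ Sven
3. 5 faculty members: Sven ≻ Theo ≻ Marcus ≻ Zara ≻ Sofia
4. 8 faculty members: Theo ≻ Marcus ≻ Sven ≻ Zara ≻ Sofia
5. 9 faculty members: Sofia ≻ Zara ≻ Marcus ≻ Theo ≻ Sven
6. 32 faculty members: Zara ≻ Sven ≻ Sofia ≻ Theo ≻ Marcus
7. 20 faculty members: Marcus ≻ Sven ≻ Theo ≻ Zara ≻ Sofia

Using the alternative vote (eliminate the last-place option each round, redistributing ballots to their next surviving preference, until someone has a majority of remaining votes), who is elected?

Marcus

Round 1: Theo 8, Marcus 43, Sven 5, Sofia 9, Zara 40. Eliminate Sven.
Round 2: Theo 13, Marcus 43, Sofia 9, Zara 40. Eliminate Sofia.
Round 3: Theo 13, Marcus 43, Zara 49. Eliminate Theo.
Round 4: Marcus 56, Zara 49. Marcus has a majority.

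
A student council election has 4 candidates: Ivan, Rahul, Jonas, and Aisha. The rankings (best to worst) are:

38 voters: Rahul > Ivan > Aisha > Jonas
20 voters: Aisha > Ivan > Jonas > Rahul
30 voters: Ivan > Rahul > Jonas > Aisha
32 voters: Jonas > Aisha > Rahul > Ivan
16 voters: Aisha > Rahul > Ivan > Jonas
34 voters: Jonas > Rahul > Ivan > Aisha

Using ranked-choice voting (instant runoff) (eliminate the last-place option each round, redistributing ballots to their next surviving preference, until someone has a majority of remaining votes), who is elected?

Jonas

Round 1: Ivan 30, Rahul 38, Jonas 66, Aisha 36. Eliminate Ivan.
Round 2: Rahul 68, Jonas 66, Aisha 36. Eliminate Aisha.
Round 3: Rahul 84, Jonas 86. Jonas has a majority.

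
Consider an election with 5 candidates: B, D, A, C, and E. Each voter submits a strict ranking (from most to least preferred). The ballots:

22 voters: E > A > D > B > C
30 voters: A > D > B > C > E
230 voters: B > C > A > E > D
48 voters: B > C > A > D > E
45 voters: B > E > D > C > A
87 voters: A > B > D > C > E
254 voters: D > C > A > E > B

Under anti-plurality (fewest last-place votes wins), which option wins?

Last-place votes: B 254, D 230, A 45, C 22, E 165.
C is ranked last by the fewest voters, so C wins.

C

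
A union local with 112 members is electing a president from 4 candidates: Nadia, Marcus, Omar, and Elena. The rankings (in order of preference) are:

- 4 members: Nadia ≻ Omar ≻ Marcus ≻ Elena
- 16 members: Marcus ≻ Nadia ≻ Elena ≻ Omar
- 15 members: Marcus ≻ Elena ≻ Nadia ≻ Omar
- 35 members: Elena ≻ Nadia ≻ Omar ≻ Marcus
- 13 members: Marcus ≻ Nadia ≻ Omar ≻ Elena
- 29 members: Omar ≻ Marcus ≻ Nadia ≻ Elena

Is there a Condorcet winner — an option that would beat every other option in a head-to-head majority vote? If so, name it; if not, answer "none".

none

Checking pairwise contests:
Marcus beats Nadia 73–39.
Omar beats Marcus 68–44.
Nadia beats Omar 83–29.
Nadia beats Elena 62–50.
Every option loses at least one head-to-head, so there is no Condorcet winner.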